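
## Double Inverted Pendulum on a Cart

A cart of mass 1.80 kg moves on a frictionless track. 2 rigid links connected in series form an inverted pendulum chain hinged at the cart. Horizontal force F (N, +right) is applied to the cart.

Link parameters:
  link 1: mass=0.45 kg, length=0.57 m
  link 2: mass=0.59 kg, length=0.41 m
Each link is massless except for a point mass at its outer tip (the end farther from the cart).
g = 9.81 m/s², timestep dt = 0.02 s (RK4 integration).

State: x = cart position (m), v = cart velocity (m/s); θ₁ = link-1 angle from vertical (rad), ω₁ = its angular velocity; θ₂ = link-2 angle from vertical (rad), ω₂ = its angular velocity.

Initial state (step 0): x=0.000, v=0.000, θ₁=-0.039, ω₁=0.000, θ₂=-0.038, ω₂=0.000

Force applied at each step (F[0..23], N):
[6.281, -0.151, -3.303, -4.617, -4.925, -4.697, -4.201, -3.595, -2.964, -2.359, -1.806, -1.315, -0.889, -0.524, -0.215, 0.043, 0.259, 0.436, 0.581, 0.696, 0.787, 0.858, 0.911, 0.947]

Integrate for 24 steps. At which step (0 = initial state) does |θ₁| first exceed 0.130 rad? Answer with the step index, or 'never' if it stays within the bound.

apply F[0]=+6.281 → step 1: x=0.001, v=0.074, θ₁=-0.040, ω₁=-0.144, θ₂=-0.038, ω₂=0.002
apply F[1]=-0.151 → step 2: x=0.002, v=0.077, θ₁=-0.044, ω₁=-0.166, θ₂=-0.038, ω₂=0.006
apply F[2]=-3.303 → step 3: x=0.003, v=0.046, θ₁=-0.046, ω₁=-0.129, θ₂=-0.038, ω₂=0.014
apply F[3]=-4.617 → step 4: x=0.004, v=-0.000, θ₁=-0.048, ω₁=-0.070, θ₂=-0.037, ω₂=0.025
apply F[4]=-4.925 → step 5: x=0.003, v=-0.049, θ₁=-0.049, ω₁=-0.006, θ₂=-0.037, ω₂=0.039
apply F[5]=-4.697 → step 6: x=0.002, v=-0.096, θ₁=-0.049, ω₁=0.053, θ₂=-0.036, ω₂=0.053
apply F[6]=-4.201 → step 7: x=-0.000, v=-0.137, θ₁=-0.047, ω₁=0.102, θ₂=-0.035, ω₂=0.067
apply F[7]=-3.595 → step 8: x=-0.003, v=-0.172, θ₁=-0.045, ω₁=0.142, θ₂=-0.033, ω₂=0.081
apply F[8]=-2.964 → step 9: x=-0.007, v=-0.200, θ₁=-0.042, ω₁=0.171, θ₂=-0.031, ω₂=0.093
apply F[9]=-2.359 → step 10: x=-0.011, v=-0.221, θ₁=-0.038, ω₁=0.191, θ₂=-0.029, ω₂=0.104
apply F[10]=-1.806 → step 11: x=-0.016, v=-0.237, θ₁=-0.034, ω₁=0.203, θ₂=-0.027, ω₂=0.112
apply F[11]=-1.315 → step 12: x=-0.021, v=-0.248, θ₁=-0.030, ω₁=0.209, θ₂=-0.025, ω₂=0.119
apply F[12]=-0.889 → step 13: x=-0.026, v=-0.255, θ₁=-0.026, ω₁=0.209, θ₂=-0.022, ω₂=0.123
apply F[13]=-0.524 → step 14: x=-0.031, v=-0.258, θ₁=-0.022, ω₁=0.205, θ₂=-0.020, ω₂=0.126
apply F[14]=-0.215 → step 15: x=-0.036, v=-0.258, θ₁=-0.018, ω₁=0.198, θ₂=-0.017, ω₂=0.127
apply F[15]=+0.043 → step 16: x=-0.041, v=-0.256, θ₁=-0.014, ω₁=0.189, θ₂=-0.015, ω₂=0.127
apply F[16]=+0.259 → step 17: x=-0.046, v=-0.252, θ₁=-0.010, ω₁=0.178, θ₂=-0.012, ω₂=0.125
apply F[17]=+0.436 → step 18: x=-0.051, v=-0.246, θ₁=-0.007, ω₁=0.167, θ₂=-0.010, ω₂=0.122
apply F[18]=+0.581 → step 19: x=-0.056, v=-0.239, θ₁=-0.003, ω₁=0.154, θ₂=-0.008, ω₂=0.118
apply F[19]=+0.696 → step 20: x=-0.061, v=-0.231, θ₁=-0.000, ω₁=0.142, θ₂=-0.005, ω₂=0.113
apply F[20]=+0.787 → step 21: x=-0.065, v=-0.223, θ₁=0.002, ω₁=0.129, θ₂=-0.003, ω₂=0.107
apply F[21]=+0.858 → step 22: x=-0.070, v=-0.213, θ₁=0.005, ω₁=0.117, θ₂=-0.001, ω₂=0.101
apply F[22]=+0.911 → step 23: x=-0.074, v=-0.204, θ₁=0.007, ω₁=0.105, θ₂=0.001, ω₂=0.095
apply F[23]=+0.947 → step 24: x=-0.078, v=-0.194, θ₁=0.009, ω₁=0.093, θ₂=0.003, ω₂=0.088
max |θ₁| = 0.049 ≤ 0.130 over all 25 states.

Answer: never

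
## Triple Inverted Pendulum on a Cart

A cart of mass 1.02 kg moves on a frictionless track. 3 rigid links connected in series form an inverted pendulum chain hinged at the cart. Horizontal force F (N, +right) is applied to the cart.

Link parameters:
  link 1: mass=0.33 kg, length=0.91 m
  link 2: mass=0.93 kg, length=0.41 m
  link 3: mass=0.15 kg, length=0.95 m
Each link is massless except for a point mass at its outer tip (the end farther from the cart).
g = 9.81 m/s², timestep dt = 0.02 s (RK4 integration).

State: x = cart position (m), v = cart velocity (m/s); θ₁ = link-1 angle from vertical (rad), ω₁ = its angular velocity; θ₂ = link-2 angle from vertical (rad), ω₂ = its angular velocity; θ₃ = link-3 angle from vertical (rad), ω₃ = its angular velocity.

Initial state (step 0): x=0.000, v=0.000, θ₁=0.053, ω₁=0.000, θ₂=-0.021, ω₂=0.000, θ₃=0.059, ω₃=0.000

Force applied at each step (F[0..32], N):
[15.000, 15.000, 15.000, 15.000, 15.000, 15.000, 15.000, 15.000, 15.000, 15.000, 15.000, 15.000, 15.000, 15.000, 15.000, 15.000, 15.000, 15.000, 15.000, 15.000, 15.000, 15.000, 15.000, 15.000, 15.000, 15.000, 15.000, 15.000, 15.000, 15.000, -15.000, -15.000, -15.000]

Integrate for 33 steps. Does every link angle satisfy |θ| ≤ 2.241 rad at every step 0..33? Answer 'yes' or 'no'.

apply F[0]=+15.000 → step 1: x=0.003, v=0.279, θ₁=0.051, ω₁=-0.241, θ₂=-0.023, ω₂=-0.165, θ₃=0.059, ω₃=0.020
apply F[1]=+15.000 → step 2: x=0.011, v=0.560, θ₁=0.043, ω₁=-0.486, θ₂=-0.028, ω₂=-0.324, θ₃=0.060, ω₃=0.041
apply F[2]=+15.000 → step 3: x=0.025, v=0.844, θ₁=0.031, ω₁=-0.742, θ₂=-0.036, ω₂=-0.471, θ₃=0.061, ω₃=0.063
apply F[3]=+15.000 → step 4: x=0.045, v=1.132, θ₁=0.014, ω₁=-1.012, θ₂=-0.046, ω₂=-0.601, θ₃=0.062, ω₃=0.086
apply F[4]=+15.000 → step 5: x=0.071, v=1.426, θ₁=-0.010, ω₁=-1.301, θ₂=-0.059, ω₂=-0.705, θ₃=0.064, ω₃=0.109
apply F[5]=+15.000 → step 6: x=0.102, v=1.725, θ₁=-0.039, ω₁=-1.611, θ₂=-0.074, ω₂=-0.778, θ₃=0.067, ω₃=0.132
apply F[6]=+15.000 → step 7: x=0.140, v=2.028, θ₁=-0.074, ω₁=-1.945, θ₂=-0.090, ω₂=-0.817, θ₃=0.070, ω₃=0.153
apply F[7]=+15.000 → step 8: x=0.183, v=2.332, θ₁=-0.117, ω₁=-2.297, θ₂=-0.107, ω₂=-0.827, θ₃=0.073, ω₃=0.170
apply F[8]=+15.000 → step 9: x=0.233, v=2.633, θ₁=-0.166, ω₁=-2.657, θ₂=-0.123, ω₂=-0.821, θ₃=0.076, ω₃=0.177
apply F[9]=+15.000 → step 10: x=0.288, v=2.923, θ₁=-0.223, ω₁=-3.007, θ₂=-0.140, ω₂=-0.830, θ₃=0.080, ω₃=0.174
apply F[10]=+15.000 → step 11: x=0.350, v=3.195, θ₁=-0.286, ω₁=-3.326, θ₂=-0.157, ω₂=-0.896, θ₃=0.083, ω₃=0.156
apply F[11]=+15.000 → step 12: x=0.416, v=3.442, θ₁=-0.355, ω₁=-3.592, θ₂=-0.176, ω₂=-1.058, θ₃=0.086, ω₃=0.123
apply F[12]=+15.000 → step 13: x=0.487, v=3.662, θ₁=-0.429, ω₁=-3.795, θ₂=-0.200, ω₂=-1.341, θ₃=0.088, ω₃=0.077
apply F[13]=+15.000 → step 14: x=0.562, v=3.854, θ₁=-0.507, ω₁=-3.935, θ₂=-0.231, ω₂=-1.749, θ₃=0.089, ω₃=0.018
apply F[14]=+15.000 → step 15: x=0.641, v=4.020, θ₁=-0.586, ω₁=-4.016, θ₂=-0.271, ω₂=-2.272, θ₃=0.089, ω₃=-0.055
apply F[15]=+15.000 → step 16: x=0.723, v=4.160, θ₁=-0.667, ω₁=-4.043, θ₂=-0.322, ω₂=-2.889, θ₃=0.087, ω₃=-0.142
apply F[16]=+15.000 → step 17: x=0.807, v=4.275, θ₁=-0.748, ω₁=-4.021, θ₂=-0.387, ω₂=-3.582, θ₃=0.083, ω₃=-0.249
apply F[17]=+15.000 → step 18: x=0.894, v=4.361, θ₁=-0.828, ω₁=-3.953, θ₂=-0.466, ω₂=-4.326, θ₃=0.077, ω₃=-0.383
apply F[18]=+15.000 → step 19: x=0.982, v=4.418, θ₁=-0.906, ω₁=-3.843, θ₂=-0.560, ω₂=-5.098, θ₃=0.067, ω₃=-0.553
apply F[19]=+15.000 → step 20: x=1.070, v=4.439, θ₁=-0.981, ω₁=-3.700, θ₂=-0.670, ω₂=-5.865, θ₃=0.054, ω₃=-0.770
apply F[20]=+15.000 → step 21: x=1.159, v=4.420, θ₁=-1.054, ω₁=-3.544, θ₂=-0.794, ω₂=-6.581, θ₃=0.036, ω₃=-1.048
apply F[21]=+15.000 → step 22: x=1.247, v=4.357, θ₁=-1.123, ω₁=-3.408, θ₂=-0.932, ω₂=-7.182, θ₃=0.012, ω₃=-1.396
apply F[22]=+15.000 → step 23: x=1.333, v=4.252, θ₁=-1.190, ω₁=-3.339, θ₂=-1.080, ω₂=-7.589, θ₃=-0.020, ω₃=-1.815
apply F[23]=+15.000 → step 24: x=1.417, v=4.114, θ₁=-1.257, ω₁=-3.387, θ₂=-1.234, ω₂=-7.729, θ₃=-0.061, ω₃=-2.291
apply F[24]=+15.000 → step 25: x=1.497, v=3.957, θ₁=-1.327, ω₁=-3.577, θ₂=-1.387, ω₂=-7.566, θ₃=-0.112, ω₃=-2.795
apply F[25]=+15.000 → step 26: x=1.575, v=3.795, θ₁=-1.401, ω₁=-3.901, θ₂=-1.535, ω₂=-7.123, θ₃=-0.173, ω₃=-3.300
apply F[26]=+15.000 → step 27: x=1.649, v=3.631, θ₁=-1.483, ω₁=-4.327, θ₂=-1.671, ω₂=-6.454, θ₃=-0.244, ω₃=-3.788
apply F[27]=+15.000 → step 28: x=1.720, v=3.459, θ₁=-1.575, ω₁=-4.817, θ₂=-1.792, ω₂=-5.618, θ₃=-0.324, ω₃=-4.258
apply F[28]=+15.000 → step 29: x=1.787, v=3.266, θ₁=-1.676, ω₁=-5.344, θ₂=-1.895, ω₂=-4.671, θ₃=-0.414, ω₃=-4.723
apply F[29]=+15.000 → step 30: x=1.850, v=3.032, θ₁=-1.789, ω₁=-5.892, θ₂=-1.978, ω₂=-3.672, θ₃=-0.514, ω₃=-5.209
apply F[30]=-15.000 → step 31: x=1.905, v=2.451, θ₁=-1.912, ω₁=-6.409, θ₂=-2.046, ω₂=-3.115, θ₃=-0.620, ω₃=-5.486
apply F[31]=-15.000 → step 32: x=1.948, v=1.781, θ₁=-2.046, ω₁=-7.003, θ₂=-2.103, ω₂=-2.596, θ₃=-0.734, ω₃=-5.852
apply F[32]=-15.000 → step 33: x=1.976, v=0.998, θ₁=-2.192, ω₁=-7.647, θ₂=-2.151, ω₂=-2.295, θ₃=-0.855, ω₃=-6.347
Max |angle| over trajectory = 2.192 rad; bound = 2.241 → within bound.

Answer: yes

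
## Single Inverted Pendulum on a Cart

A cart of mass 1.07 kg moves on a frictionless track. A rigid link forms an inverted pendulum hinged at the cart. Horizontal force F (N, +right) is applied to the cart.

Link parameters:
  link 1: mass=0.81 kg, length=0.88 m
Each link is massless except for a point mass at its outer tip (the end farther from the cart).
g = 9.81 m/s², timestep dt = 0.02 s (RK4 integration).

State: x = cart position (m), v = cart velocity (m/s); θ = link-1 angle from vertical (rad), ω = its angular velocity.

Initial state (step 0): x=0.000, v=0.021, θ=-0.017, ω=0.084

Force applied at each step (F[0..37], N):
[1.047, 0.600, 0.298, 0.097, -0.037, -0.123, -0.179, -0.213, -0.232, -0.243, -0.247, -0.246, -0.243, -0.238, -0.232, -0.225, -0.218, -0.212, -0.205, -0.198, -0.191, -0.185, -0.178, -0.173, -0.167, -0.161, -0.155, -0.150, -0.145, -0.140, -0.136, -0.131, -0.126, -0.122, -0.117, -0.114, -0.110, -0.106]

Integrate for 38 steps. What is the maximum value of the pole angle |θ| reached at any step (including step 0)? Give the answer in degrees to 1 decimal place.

Answer: 1.0°

Derivation:
apply F[0]=+1.047 → step 1: x=0.001, v=0.043, θ=-0.016, ω=0.055
apply F[1]=+0.600 → step 2: x=0.002, v=0.056, θ=-0.015, ω=0.037
apply F[2]=+0.298 → step 3: x=0.003, v=0.064, θ=-0.014, ω=0.025
apply F[3]=+0.097 → step 4: x=0.004, v=0.068, θ=-0.014, ω=0.017
apply F[4]=-0.037 → step 5: x=0.006, v=0.069, θ=-0.013, ω=0.013
apply F[5]=-0.123 → step 6: x=0.007, v=0.069, θ=-0.013, ω=0.010
apply F[6]=-0.179 → step 7: x=0.008, v=0.068, θ=-0.013, ω=0.009
apply F[7]=-0.213 → step 8: x=0.010, v=0.065, θ=-0.013, ω=0.008
apply F[8]=-0.232 → step 9: x=0.011, v=0.063, θ=-0.013, ω=0.008
apply F[9]=-0.243 → step 10: x=0.012, v=0.060, θ=-0.012, ω=0.009
apply F[10]=-0.247 → step 11: x=0.013, v=0.058, θ=-0.012, ω=0.009
apply F[11]=-0.246 → step 12: x=0.014, v=0.055, θ=-0.012, ω=0.010
apply F[12]=-0.243 → step 13: x=0.016, v=0.052, θ=-0.012, ω=0.010
apply F[13]=-0.238 → step 14: x=0.017, v=0.049, θ=-0.012, ω=0.010
apply F[14]=-0.232 → step 15: x=0.017, v=0.047, θ=-0.011, ω=0.011
apply F[15]=-0.225 → step 16: x=0.018, v=0.044, θ=-0.011, ω=0.011
apply F[16]=-0.218 → step 17: x=0.019, v=0.042, θ=-0.011, ω=0.012
apply F[17]=-0.212 → step 18: x=0.020, v=0.039, θ=-0.011, ω=0.012
apply F[18]=-0.205 → step 19: x=0.021, v=0.037, θ=-0.011, ω=0.012
apply F[19]=-0.198 → step 20: x=0.022, v=0.035, θ=-0.010, ω=0.012
apply F[20]=-0.191 → step 21: x=0.022, v=0.033, θ=-0.010, ω=0.012
apply F[21]=-0.185 → step 22: x=0.023, v=0.031, θ=-0.010, ω=0.012
apply F[22]=-0.178 → step 23: x=0.023, v=0.029, θ=-0.010, ω=0.012
apply F[23]=-0.173 → step 24: x=0.024, v=0.027, θ=-0.009, ω=0.012
apply F[24]=-0.167 → step 25: x=0.025, v=0.025, θ=-0.009, ω=0.012
apply F[25]=-0.161 → step 26: x=0.025, v=0.024, θ=-0.009, ω=0.012
apply F[26]=-0.155 → step 27: x=0.026, v=0.022, θ=-0.009, ω=0.012
apply F[27]=-0.150 → step 28: x=0.026, v=0.021, θ=-0.008, ω=0.012
apply F[28]=-0.145 → step 29: x=0.026, v=0.019, θ=-0.008, ω=0.012
apply F[29]=-0.140 → step 30: x=0.027, v=0.018, θ=-0.008, ω=0.011
apply F[30]=-0.136 → step 31: x=0.027, v=0.016, θ=-0.008, ω=0.011
apply F[31]=-0.131 → step 32: x=0.027, v=0.015, θ=-0.007, ω=0.011
apply F[32]=-0.126 → step 33: x=0.028, v=0.014, θ=-0.007, ω=0.011
apply F[33]=-0.122 → step 34: x=0.028, v=0.012, θ=-0.007, ω=0.011
apply F[34]=-0.117 → step 35: x=0.028, v=0.011, θ=-0.007, ω=0.011
apply F[35]=-0.114 → step 36: x=0.028, v=0.010, θ=-0.007, ω=0.010
apply F[36]=-0.110 → step 37: x=0.029, v=0.009, θ=-0.006, ω=0.010
apply F[37]=-0.106 → step 38: x=0.029, v=0.008, θ=-0.006, ω=0.010
Max |angle| over trajectory = 0.017 rad = 1.0°.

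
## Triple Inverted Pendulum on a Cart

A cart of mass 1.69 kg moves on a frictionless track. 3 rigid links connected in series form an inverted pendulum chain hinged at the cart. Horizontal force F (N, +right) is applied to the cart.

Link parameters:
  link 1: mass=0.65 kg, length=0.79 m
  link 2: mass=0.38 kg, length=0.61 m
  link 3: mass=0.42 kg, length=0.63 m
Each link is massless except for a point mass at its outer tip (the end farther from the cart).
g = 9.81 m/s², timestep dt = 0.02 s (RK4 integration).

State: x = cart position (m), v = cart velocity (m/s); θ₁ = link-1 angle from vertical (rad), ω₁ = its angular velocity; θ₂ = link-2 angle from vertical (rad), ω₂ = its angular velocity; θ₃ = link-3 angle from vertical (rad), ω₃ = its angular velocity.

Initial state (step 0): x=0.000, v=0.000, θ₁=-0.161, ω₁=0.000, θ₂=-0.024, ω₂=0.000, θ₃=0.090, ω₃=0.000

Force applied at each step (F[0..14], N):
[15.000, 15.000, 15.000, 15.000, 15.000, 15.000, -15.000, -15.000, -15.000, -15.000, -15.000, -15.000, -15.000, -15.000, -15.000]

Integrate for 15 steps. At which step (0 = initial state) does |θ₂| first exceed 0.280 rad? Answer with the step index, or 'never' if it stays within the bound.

Answer: never

Derivation:
apply F[0]=+15.000 → step 1: x=0.002, v=0.199, θ₁=-0.164, ω₁=-0.322, θ₂=-0.024, ω₂=0.047, θ₃=0.091, ω₃=0.058
apply F[1]=+15.000 → step 2: x=0.008, v=0.398, θ₁=-0.174, ω₁=-0.646, θ₂=-0.022, ω₂=0.097, θ₃=0.092, ω₃=0.115
apply F[2]=+15.000 → step 3: x=0.018, v=0.598, θ₁=-0.190, ω₁=-0.973, θ₂=-0.020, ω₂=0.151, θ₃=0.095, ω₃=0.168
apply F[3]=+15.000 → step 4: x=0.032, v=0.797, θ₁=-0.213, ω₁=-1.304, θ₂=-0.016, ω₂=0.209, θ₃=0.099, ω₃=0.215
apply F[4]=+15.000 → step 5: x=0.050, v=0.994, θ₁=-0.242, ω₁=-1.637, θ₂=-0.011, ω₂=0.269, θ₃=0.104, ω₃=0.254
apply F[5]=+15.000 → step 6: x=0.072, v=1.190, θ₁=-0.278, ω₁=-1.969, θ₂=-0.005, ω₂=0.326, θ₃=0.109, ω₃=0.283
apply F[6]=-15.000 → step 7: x=0.094, v=1.050, θ₁=-0.317, ω₁=-1.937, θ₂=0.003, ω₂=0.458, θ₃=0.115, ω₃=0.337
apply F[7]=-15.000 → step 8: x=0.114, v=0.914, θ₁=-0.356, ω₁=-1.929, θ₂=0.013, ω₂=0.612, θ₃=0.123, ω₃=0.387
apply F[8]=-15.000 → step 9: x=0.131, v=0.781, θ₁=-0.395, ω₁=-1.939, θ₂=0.027, ω₂=0.788, θ₃=0.131, ω₃=0.432
apply F[9]=-15.000 → step 10: x=0.145, v=0.650, θ₁=-0.434, ω₁=-1.966, θ₂=0.045, ω₂=0.981, θ₃=0.140, ω₃=0.471
apply F[10]=-15.000 → step 11: x=0.157, v=0.520, θ₁=-0.473, ω₁=-2.004, θ₂=0.066, ω₂=1.190, θ₃=0.149, ω₃=0.501
apply F[11]=-15.000 → step 12: x=0.166, v=0.390, θ₁=-0.514, ω₁=-2.051, θ₂=0.092, ω₂=1.409, θ₃=0.160, ω₃=0.524
apply F[12]=-15.000 → step 13: x=0.172, v=0.259, θ₁=-0.555, ω₁=-2.102, θ₂=0.123, ω₂=1.635, θ₃=0.170, ω₃=0.538
apply F[13]=-15.000 → step 14: x=0.176, v=0.127, θ₁=-0.598, ω₁=-2.154, θ₂=0.158, ω₂=1.865, θ₃=0.181, ω₃=0.544
apply F[14]=-15.000 → step 15: x=0.177, v=-0.007, θ₁=-0.642, ω₁=-2.204, θ₂=0.197, ω₂=2.094, θ₃=0.192, ω₃=0.546
max |θ₂| = 0.197 ≤ 0.280 over all 16 states.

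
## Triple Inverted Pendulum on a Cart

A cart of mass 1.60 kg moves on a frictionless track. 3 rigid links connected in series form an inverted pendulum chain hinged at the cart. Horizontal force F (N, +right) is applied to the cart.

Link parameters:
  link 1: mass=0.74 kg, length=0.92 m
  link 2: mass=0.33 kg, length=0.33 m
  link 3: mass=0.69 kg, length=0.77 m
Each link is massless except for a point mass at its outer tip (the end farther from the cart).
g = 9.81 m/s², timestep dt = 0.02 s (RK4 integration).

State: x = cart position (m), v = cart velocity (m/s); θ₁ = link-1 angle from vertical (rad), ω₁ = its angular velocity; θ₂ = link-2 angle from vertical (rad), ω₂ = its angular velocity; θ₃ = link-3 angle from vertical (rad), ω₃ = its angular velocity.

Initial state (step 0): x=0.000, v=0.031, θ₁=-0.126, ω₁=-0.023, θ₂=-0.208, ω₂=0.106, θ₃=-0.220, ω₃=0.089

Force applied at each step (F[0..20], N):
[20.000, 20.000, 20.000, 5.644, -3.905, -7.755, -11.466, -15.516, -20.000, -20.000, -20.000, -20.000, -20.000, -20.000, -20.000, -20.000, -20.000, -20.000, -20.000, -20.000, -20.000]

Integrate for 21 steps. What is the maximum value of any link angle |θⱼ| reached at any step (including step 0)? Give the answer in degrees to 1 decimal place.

apply F[0]=+20.000 → step 1: x=0.003, v=0.303, θ₁=-0.129, ω₁=-0.325, θ₂=-0.207, ω₂=0.027, θ₃=-0.218, ω₃=0.081
apply F[1]=+20.000 → step 2: x=0.012, v=0.575, θ₁=-0.139, ω₁=-0.630, θ₂=-0.207, ω₂=-0.043, θ₃=-0.217, ω₃=0.075
apply F[2]=+20.000 → step 3: x=0.026, v=0.848, θ₁=-0.155, ω₁=-0.941, θ₂=-0.208, ω₂=-0.098, θ₃=-0.215, ω₃=0.070
apply F[3]=+5.644 → step 4: x=0.044, v=0.947, θ₁=-0.175, ω₁=-1.072, θ₂=-0.211, ω₂=-0.144, θ₃=-0.214, ω₃=0.067
apply F[4]=-3.905 → step 5: x=0.063, v=0.934, θ₁=-0.196, ω₁=-1.090, θ₂=-0.214, ω₂=-0.176, θ₃=-0.213, ω₃=0.066
apply F[5]=-7.755 → step 6: x=0.081, v=0.878, θ₁=-0.218, ω₁=-1.072, θ₂=-0.218, ω₂=-0.192, θ₃=-0.211, ω₃=0.069
apply F[6]=-11.466 → step 7: x=0.098, v=0.782, θ₁=-0.239, ω₁=-1.022, θ₂=-0.222, ω₂=-0.191, θ₃=-0.210, ω₃=0.076
apply F[7]=-15.516 → step 8: x=0.112, v=0.644, θ₁=-0.258, ω₁=-0.937, θ₂=-0.225, ω₂=-0.172, θ₃=-0.208, ω₃=0.088
apply F[8]=-20.000 → step 9: x=0.123, v=0.459, θ₁=-0.276, ω₁=-0.812, θ₂=-0.228, ω₂=-0.134, θ₃=-0.206, ω₃=0.105
apply F[9]=-20.000 → step 10: x=0.130, v=0.279, θ₁=-0.291, ω₁=-0.703, θ₂=-0.230, ω₂=-0.080, θ₃=-0.204, ω₃=0.127
apply F[10]=-20.000 → step 11: x=0.134, v=0.103, θ₁=-0.304, ω₁=-0.605, θ₂=-0.231, ω₂=-0.011, θ₃=-0.201, ω₃=0.153
apply F[11]=-20.000 → step 12: x=0.135, v=-0.069, θ₁=-0.315, ω₁=-0.519, θ₂=-0.231, ω₂=0.074, θ₃=-0.198, ω₃=0.183
apply F[12]=-20.000 → step 13: x=0.132, v=-0.239, θ₁=-0.325, ω₁=-0.442, θ₂=-0.228, ω₂=0.176, θ₃=-0.194, ω₃=0.214
apply F[13]=-20.000 → step 14: x=0.125, v=-0.406, θ₁=-0.333, ω₁=-0.374, θ₂=-0.224, ω₂=0.298, θ₃=-0.189, ω₃=0.246
apply F[14]=-20.000 → step 15: x=0.115, v=-0.572, θ₁=-0.340, ω₁=-0.315, θ₂=-0.216, ω₂=0.444, θ₃=-0.184, ω₃=0.277
apply F[15]=-20.000 → step 16: x=0.102, v=-0.736, θ₁=-0.346, ω₁=-0.263, θ₂=-0.206, ω₂=0.619, θ₃=-0.178, ω₃=0.304
apply F[16]=-20.000 → step 17: x=0.086, v=-0.900, θ₁=-0.351, ω₁=-0.219, θ₂=-0.191, ω₂=0.832, θ₃=-0.172, ω₃=0.326
apply F[17]=-20.000 → step 18: x=0.066, v=-1.064, θ₁=-0.355, ω₁=-0.181, θ₂=-0.172, ω₂=1.091, θ₃=-0.165, ω₃=0.337
apply F[18]=-20.000 → step 19: x=0.043, v=-1.229, θ₁=-0.358, ω₁=-0.150, θ₂=-0.147, ω₂=1.405, θ₃=-0.158, ω₃=0.336
apply F[19]=-20.000 → step 20: x=0.017, v=-1.395, θ₁=-0.361, ω₁=-0.124, θ₂=-0.115, ω₂=1.786, θ₃=-0.152, ω₃=0.317
apply F[20]=-20.000 → step 21: x=-0.013, v=-1.564, θ₁=-0.363, ω₁=-0.102, θ₂=-0.075, ω₂=2.241, θ₃=-0.146, ω₃=0.278
Max |angle| over trajectory = 0.363 rad = 20.8°.

Answer: 20.8°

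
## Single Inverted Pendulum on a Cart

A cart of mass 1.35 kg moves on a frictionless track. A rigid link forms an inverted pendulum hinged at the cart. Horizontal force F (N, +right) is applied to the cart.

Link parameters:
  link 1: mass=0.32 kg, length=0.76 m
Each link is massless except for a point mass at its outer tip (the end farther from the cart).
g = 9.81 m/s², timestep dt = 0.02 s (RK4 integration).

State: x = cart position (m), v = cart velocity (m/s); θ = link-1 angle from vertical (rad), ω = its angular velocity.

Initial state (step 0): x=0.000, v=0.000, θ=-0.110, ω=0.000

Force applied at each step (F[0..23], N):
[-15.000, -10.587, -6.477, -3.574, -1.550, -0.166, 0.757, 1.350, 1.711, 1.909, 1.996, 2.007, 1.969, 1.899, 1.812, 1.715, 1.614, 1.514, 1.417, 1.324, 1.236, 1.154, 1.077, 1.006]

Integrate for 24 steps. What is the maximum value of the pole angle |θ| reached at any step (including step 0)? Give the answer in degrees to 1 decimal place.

apply F[0]=-15.000 → step 1: x=-0.002, v=-0.217, θ=-0.107, ω=0.255
apply F[1]=-10.587 → step 2: x=-0.008, v=-0.368, θ=-0.101, ω=0.427
apply F[2]=-6.477 → step 3: x=-0.016, v=-0.460, θ=-0.091, ω=0.522
apply F[3]=-3.574 → step 4: x=-0.026, v=-0.509, θ=-0.080, ω=0.564
apply F[4]=-1.550 → step 5: x=-0.036, v=-0.528, θ=-0.069, ω=0.570
apply F[5]=-0.166 → step 6: x=-0.047, v=-0.528, θ=-0.058, ω=0.553
apply F[6]=+0.757 → step 7: x=-0.057, v=-0.514, θ=-0.047, ω=0.522
apply F[7]=+1.350 → step 8: x=-0.067, v=-0.492, θ=-0.037, ω=0.482
apply F[8]=+1.711 → step 9: x=-0.077, v=-0.466, θ=-0.028, ω=0.439
apply F[9]=+1.909 → step 10: x=-0.086, v=-0.436, θ=-0.019, ω=0.394
apply F[10]=+1.996 → step 11: x=-0.094, v=-0.406, θ=-0.012, ω=0.350
apply F[11]=+2.007 → step 12: x=-0.102, v=-0.376, θ=-0.005, ω=0.308
apply F[12]=+1.969 → step 13: x=-0.109, v=-0.346, θ=0.000, ω=0.269
apply F[13]=+1.899 → step 14: x=-0.116, v=-0.318, θ=0.005, ω=0.233
apply F[14]=+1.812 → step 15: x=-0.122, v=-0.292, θ=0.010, ω=0.200
apply F[15]=+1.715 → step 16: x=-0.128, v=-0.267, θ=0.013, ω=0.171
apply F[16]=+1.614 → step 17: x=-0.133, v=-0.244, θ=0.017, ω=0.144
apply F[17]=+1.514 → step 18: x=-0.138, v=-0.222, θ=0.019, ω=0.120
apply F[18]=+1.417 → step 19: x=-0.142, v=-0.202, θ=0.021, ω=0.099
apply F[19]=+1.324 → step 20: x=-0.146, v=-0.184, θ=0.023, ω=0.080
apply F[20]=+1.236 → step 21: x=-0.149, v=-0.166, θ=0.025, ω=0.064
apply F[21]=+1.154 → step 22: x=-0.152, v=-0.151, θ=0.026, ω=0.049
apply F[22]=+1.077 → step 23: x=-0.155, v=-0.136, θ=0.027, ω=0.037
apply F[23]=+1.006 → step 24: x=-0.158, v=-0.122, θ=0.027, ω=0.026
Max |angle| over trajectory = 0.110 rad = 6.3°.

Answer: 6.3°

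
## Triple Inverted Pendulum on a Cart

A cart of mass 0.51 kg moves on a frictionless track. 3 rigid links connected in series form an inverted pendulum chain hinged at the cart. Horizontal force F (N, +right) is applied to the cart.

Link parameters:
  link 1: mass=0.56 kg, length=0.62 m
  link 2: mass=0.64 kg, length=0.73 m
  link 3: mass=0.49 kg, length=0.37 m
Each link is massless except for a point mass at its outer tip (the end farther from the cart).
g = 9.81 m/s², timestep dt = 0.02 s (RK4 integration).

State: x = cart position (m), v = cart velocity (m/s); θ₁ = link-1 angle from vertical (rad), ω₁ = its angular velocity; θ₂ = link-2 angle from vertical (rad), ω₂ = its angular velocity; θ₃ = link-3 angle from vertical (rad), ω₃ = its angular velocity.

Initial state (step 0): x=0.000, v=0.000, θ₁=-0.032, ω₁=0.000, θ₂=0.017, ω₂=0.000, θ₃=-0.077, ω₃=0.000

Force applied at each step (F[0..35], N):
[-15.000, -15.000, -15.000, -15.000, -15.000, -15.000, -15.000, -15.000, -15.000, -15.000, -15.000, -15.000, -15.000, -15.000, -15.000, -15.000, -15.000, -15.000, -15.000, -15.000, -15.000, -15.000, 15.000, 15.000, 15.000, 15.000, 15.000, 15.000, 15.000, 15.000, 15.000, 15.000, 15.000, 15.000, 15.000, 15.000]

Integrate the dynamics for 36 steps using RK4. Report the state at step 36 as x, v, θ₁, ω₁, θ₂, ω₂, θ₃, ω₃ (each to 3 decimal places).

Answer: x=-0.866, v=5.581, θ₁=3.413, ω₁=3.010, θ₂=3.784, ω₂=14.032, θ₃=3.513, ω₃=14.038

Derivation:
apply F[0]=-15.000 → step 1: x=-0.006, v=-0.568, θ₁=-0.023, ω₁=0.876, θ₂=0.018, ω₂=0.060, θ₃=-0.078, ω₃=-0.093
apply F[1]=-15.000 → step 2: x=-0.023, v=-1.149, θ₁=0.003, ω₁=1.791, θ₂=0.019, ω₂=0.101, θ₃=-0.081, ω₃=-0.176
apply F[2]=-15.000 → step 3: x=-0.052, v=-1.746, θ₁=0.049, ω₁=2.761, θ₂=0.021, ω₂=0.112, θ₃=-0.085, ω₃=-0.232
apply F[3]=-15.000 → step 4: x=-0.093, v=-2.336, θ₁=0.114, ω₁=3.737, θ₂=0.024, ω₂=0.113, θ₃=-0.090, ω₃=-0.240
apply F[4]=-15.000 → step 5: x=-0.145, v=-2.871, θ₁=0.197, ω₁=4.593, θ₂=0.026, ω₂=0.157, θ₃=-0.094, ω₃=-0.185
apply F[5]=-15.000 → step 6: x=-0.207, v=-3.300, θ₁=0.296, ω₁=5.208, θ₂=0.031, ω₂=0.309, θ₃=-0.097, ω₃=-0.073
apply F[6]=-15.000 → step 7: x=-0.276, v=-3.617, θ₁=0.404, ω₁=5.567, θ₂=0.039, ω₂=0.584, θ₃=-0.097, ω₃=0.069
apply F[7]=-15.000 → step 8: x=-0.351, v=-3.844, θ₁=0.517, ω₁=5.740, θ₂=0.055, ω₂=0.959, θ₃=-0.094, ω₃=0.222
apply F[8]=-15.000 → step 9: x=-0.429, v=-4.009, θ₁=0.633, ω₁=5.801, θ₂=0.078, ω₂=1.398, θ₃=-0.088, ω₃=0.379
apply F[9]=-15.000 → step 10: x=-0.511, v=-4.130, θ₁=0.749, ω₁=5.797, θ₂=0.111, ω₂=1.877, θ₃=-0.079, ω₃=0.543
apply F[10]=-15.000 → step 11: x=-0.594, v=-4.218, θ₁=0.865, ω₁=5.751, θ₂=0.153, ω₂=2.379, θ₃=-0.066, ω₃=0.720
apply F[11]=-15.000 → step 12: x=-0.679, v=-4.281, θ₁=0.979, ω₁=5.671, θ₂=0.206, ω₂=2.892, θ₃=-0.050, ω₃=0.921
apply F[12]=-15.000 → step 13: x=-0.766, v=-4.322, θ₁=1.091, ω₁=5.558, θ₂=0.269, ω₂=3.410, θ₃=-0.029, ω₃=1.155
apply F[13]=-15.000 → step 14: x=-0.852, v=-4.345, θ₁=1.201, ω₁=5.408, θ₂=0.343, ω₂=3.926, θ₃=-0.003, ω₃=1.437
apply F[14]=-15.000 → step 15: x=-0.939, v=-4.354, θ₁=1.307, ω₁=5.217, θ₂=0.426, ω₂=4.434, θ₃=0.029, ω₃=1.782
apply F[15]=-15.000 → step 16: x=-1.026, v=-4.349, θ₁=1.409, ω₁=4.978, θ₂=0.520, ω₂=4.928, θ₃=0.069, ω₃=2.208
apply F[16]=-15.000 → step 17: x=-1.113, v=-4.332, θ₁=1.506, ω₁=4.688, θ₂=0.623, ω₂=5.403, θ₃=0.118, ω₃=2.731
apply F[17]=-15.000 → step 18: x=-1.199, v=-4.302, θ₁=1.596, ω₁=4.344, θ₂=0.736, ω₂=5.852, θ₃=0.179, ω₃=3.372
apply F[18]=-15.000 → step 19: x=-1.285, v=-4.256, θ₁=1.679, ω₁=3.948, θ₂=0.857, ω₂=6.268, θ₃=0.254, ω₃=4.145
apply F[19]=-15.000 → step 20: x=-1.370, v=-4.190, θ₁=1.754, ω₁=3.507, θ₂=0.986, ω₂=6.639, θ₃=0.346, ω₃=5.068
apply F[20]=-15.000 → step 21: x=-1.452, v=-4.093, θ₁=1.819, ω₁=3.038, θ₂=1.122, ω₂=6.952, θ₃=0.457, ω₃=6.150
apply F[21]=-15.000 → step 22: x=-1.533, v=-3.953, θ₁=1.875, ω₁=2.571, θ₂=1.264, ω₂=7.188, θ₃=0.593, ω₃=7.396
apply F[22]=+15.000 → step 23: x=-1.606, v=-3.334, θ₁=1.928, ω₁=2.718, θ₂=1.405, ω₂=6.905, θ₃=0.749, ω₃=8.200
apply F[23]=+15.000 → step 24: x=-1.666, v=-2.680, θ₁=1.985, ω₁=2.987, θ₂=1.540, ω₂=6.613, θ₃=0.921, ω₃=8.992
apply F[24]=+15.000 → step 25: x=-1.713, v=-1.977, θ₁=2.049, ω₁=3.382, θ₂=1.669, ω₂=6.318, θ₃=1.108, ω₃=9.770
apply F[25]=+15.000 → step 26: x=-1.745, v=-1.205, θ₁=2.121, ω₁=3.911, θ₂=1.793, ω₂=6.038, θ₃=1.311, ω₃=10.530
apply F[26]=+15.000 → step 27: x=-1.760, v=-0.332, θ₁=2.206, ω₁=4.596, θ₂=1.911, ω₂=5.804, θ₃=1.529, ω₃=11.261
apply F[27]=+15.000 → step 28: x=-1.757, v=0.688, θ₁=2.306, ω₁=5.474, θ₂=2.026, ω₂=5.673, θ₃=1.761, ω₃=11.933
apply F[28]=+15.000 → step 29: x=-1.731, v=1.919, θ₁=2.427, ω₁=6.593, θ₂=2.139, ω₂=5.749, θ₃=2.006, ω₃=12.467
apply F[29]=+15.000 → step 30: x=-1.678, v=3.440, θ₁=2.572, ω₁=7.986, θ₂=2.258, ω₂=6.230, θ₃=2.258, ω₃=12.703
apply F[30]=+15.000 → step 31: x=-1.592, v=5.289, θ₁=2.747, ω₁=9.517, θ₂=2.394, ω₂=7.480, θ₃=2.510, ω₃=12.341
apply F[31]=+15.000 → step 32: x=-1.466, v=7.220, θ₁=2.949, ω₁=10.416, θ₂=2.566, ω₂=10.023, θ₃=2.745, ω₃=10.982
apply F[32]=+15.000 → step 33: x=-1.308, v=8.423, θ₁=3.148, ω₁=9.075, θ₂=2.804, ω₂=13.836, θ₃=2.943, ω₃=8.761
apply F[33]=+15.000 → step 34: x=-1.139, v=8.182, θ₁=3.293, ω₁=5.230, θ₂=3.118, ω₂=17.244, θ₃=3.101, ω₃=7.532
apply F[34]=+15.000 → step 35: x=-0.989, v=6.786, θ₁=3.363, ω₁=2.341, θ₂=3.469, ω₂=17.199, θ₃=3.271, ω₃=10.029
apply F[35]=+15.000 → step 36: x=-0.866, v=5.581, θ₁=3.413, ω₁=3.010, θ₂=3.784, ω₂=14.032, θ₃=3.513, ω₃=14.038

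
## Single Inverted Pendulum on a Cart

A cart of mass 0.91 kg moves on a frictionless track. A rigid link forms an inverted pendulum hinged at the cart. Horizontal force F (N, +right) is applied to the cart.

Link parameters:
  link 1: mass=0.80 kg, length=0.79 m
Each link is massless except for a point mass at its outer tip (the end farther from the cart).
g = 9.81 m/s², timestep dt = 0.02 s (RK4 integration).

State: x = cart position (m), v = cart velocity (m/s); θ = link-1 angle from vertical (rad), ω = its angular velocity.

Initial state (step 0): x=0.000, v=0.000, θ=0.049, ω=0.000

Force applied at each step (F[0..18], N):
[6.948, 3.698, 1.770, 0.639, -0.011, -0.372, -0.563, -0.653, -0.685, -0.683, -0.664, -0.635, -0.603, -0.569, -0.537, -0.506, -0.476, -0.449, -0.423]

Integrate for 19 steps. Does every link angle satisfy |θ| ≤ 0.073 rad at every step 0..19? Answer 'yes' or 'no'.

apply F[0]=+6.948 → step 1: x=0.001, v=0.144, θ=0.047, ω=-0.170
apply F[1]=+3.698 → step 2: x=0.005, v=0.217, θ=0.043, ω=-0.252
apply F[2]=+1.770 → step 3: x=0.010, v=0.249, θ=0.038, ω=-0.282
apply F[3]=+0.639 → step 4: x=0.015, v=0.257, θ=0.032, ω=-0.283
apply F[4]=-0.011 → step 5: x=0.020, v=0.252, θ=0.027, ω=-0.270
apply F[5]=-0.372 → step 6: x=0.025, v=0.240, θ=0.021, ω=-0.248
apply F[6]=-0.563 → step 7: x=0.029, v=0.224, θ=0.017, ω=-0.224
apply F[7]=-0.653 → step 8: x=0.034, v=0.207, θ=0.012, ω=-0.199
apply F[8]=-0.685 → step 9: x=0.038, v=0.191, θ=0.009, ω=-0.175
apply F[9]=-0.683 → step 10: x=0.041, v=0.174, θ=0.005, ω=-0.152
apply F[10]=-0.664 → step 11: x=0.045, v=0.159, θ=0.003, ω=-0.132
apply F[11]=-0.635 → step 12: x=0.048, v=0.145, θ=0.000, ω=-0.114
apply F[12]=-0.603 → step 13: x=0.051, v=0.132, θ=-0.002, ω=-0.097
apply F[13]=-0.569 → step 14: x=0.053, v=0.120, θ=-0.004, ω=-0.083
apply F[14]=-0.537 → step 15: x=0.055, v=0.109, θ=-0.005, ω=-0.070
apply F[15]=-0.506 → step 16: x=0.057, v=0.099, θ=-0.007, ω=-0.059
apply F[16]=-0.476 → step 17: x=0.059, v=0.089, θ=-0.008, ω=-0.049
apply F[17]=-0.449 → step 18: x=0.061, v=0.081, θ=-0.009, ω=-0.040
apply F[18]=-0.423 → step 19: x=0.063, v=0.073, θ=-0.009, ω=-0.032
Max |angle| over trajectory = 0.049 rad; bound = 0.073 → within bound.

Answer: yes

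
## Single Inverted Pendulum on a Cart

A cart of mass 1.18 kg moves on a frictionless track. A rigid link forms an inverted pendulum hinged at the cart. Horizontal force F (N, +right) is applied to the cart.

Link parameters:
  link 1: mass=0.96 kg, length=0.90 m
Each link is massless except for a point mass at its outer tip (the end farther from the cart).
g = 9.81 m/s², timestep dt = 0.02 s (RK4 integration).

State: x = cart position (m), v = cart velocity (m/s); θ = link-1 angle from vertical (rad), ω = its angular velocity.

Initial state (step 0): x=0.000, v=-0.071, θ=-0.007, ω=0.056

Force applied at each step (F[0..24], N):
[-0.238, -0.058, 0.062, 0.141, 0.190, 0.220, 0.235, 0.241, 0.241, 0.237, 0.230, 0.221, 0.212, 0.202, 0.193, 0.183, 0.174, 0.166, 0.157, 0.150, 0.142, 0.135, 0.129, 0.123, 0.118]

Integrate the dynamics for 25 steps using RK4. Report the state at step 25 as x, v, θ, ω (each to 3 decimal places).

Answer: x=-0.021, v=-0.012, θ=0.004, ω=-0.002

Derivation:
apply F[0]=-0.238 → step 1: x=-0.001, v=-0.074, θ=-0.006, ω=0.058
apply F[1]=-0.058 → step 2: x=-0.003, v=-0.074, θ=-0.005, ω=0.057
apply F[2]=+0.062 → step 3: x=-0.004, v=-0.072, θ=-0.004, ω=0.054
apply F[3]=+0.141 → step 4: x=-0.006, v=-0.070, θ=-0.003, ω=0.050
apply F[4]=+0.190 → step 5: x=-0.007, v=-0.066, θ=-0.002, ω=0.046
apply F[5]=+0.220 → step 6: x=-0.008, v=-0.062, θ=-0.001, ω=0.041
apply F[6]=+0.235 → step 7: x=-0.010, v=-0.058, θ=0.000, ω=0.037
apply F[7]=+0.241 → step 8: x=-0.011, v=-0.054, θ=0.001, ω=0.032
apply F[8]=+0.241 → step 9: x=-0.012, v=-0.050, θ=0.001, ω=0.028
apply F[9]=+0.237 → step 10: x=-0.013, v=-0.046, θ=0.002, ω=0.024
apply F[10]=+0.230 → step 11: x=-0.014, v=-0.043, θ=0.002, ω=0.021
apply F[11]=+0.221 → step 12: x=-0.014, v=-0.039, θ=0.003, ω=0.018
apply F[12]=+0.212 → step 13: x=-0.015, v=-0.036, θ=0.003, ω=0.015
apply F[13]=+0.202 → step 14: x=-0.016, v=-0.033, θ=0.003, ω=0.012
apply F[14]=+0.193 → step 15: x=-0.017, v=-0.031, θ=0.004, ω=0.010
apply F[15]=+0.183 → step 16: x=-0.017, v=-0.028, θ=0.004, ω=0.008
apply F[16]=+0.174 → step 17: x=-0.018, v=-0.026, θ=0.004, ω=0.006
apply F[17]=+0.166 → step 18: x=-0.018, v=-0.024, θ=0.004, ω=0.005
apply F[18]=+0.157 → step 19: x=-0.019, v=-0.022, θ=0.004, ω=0.003
apply F[19]=+0.150 → step 20: x=-0.019, v=-0.020, θ=0.004, ω=0.002
apply F[20]=+0.142 → step 21: x=-0.019, v=-0.018, θ=0.004, ω=0.001
apply F[21]=+0.135 → step 22: x=-0.020, v=-0.016, θ=0.004, ω=0.000
apply F[22]=+0.129 → step 23: x=-0.020, v=-0.015, θ=0.004, ω=-0.001
apply F[23]=+0.123 → step 24: x=-0.020, v=-0.013, θ=0.004, ω=-0.001
apply F[24]=+0.118 → step 25: x=-0.021, v=-0.012, θ=0.004, ω=-0.002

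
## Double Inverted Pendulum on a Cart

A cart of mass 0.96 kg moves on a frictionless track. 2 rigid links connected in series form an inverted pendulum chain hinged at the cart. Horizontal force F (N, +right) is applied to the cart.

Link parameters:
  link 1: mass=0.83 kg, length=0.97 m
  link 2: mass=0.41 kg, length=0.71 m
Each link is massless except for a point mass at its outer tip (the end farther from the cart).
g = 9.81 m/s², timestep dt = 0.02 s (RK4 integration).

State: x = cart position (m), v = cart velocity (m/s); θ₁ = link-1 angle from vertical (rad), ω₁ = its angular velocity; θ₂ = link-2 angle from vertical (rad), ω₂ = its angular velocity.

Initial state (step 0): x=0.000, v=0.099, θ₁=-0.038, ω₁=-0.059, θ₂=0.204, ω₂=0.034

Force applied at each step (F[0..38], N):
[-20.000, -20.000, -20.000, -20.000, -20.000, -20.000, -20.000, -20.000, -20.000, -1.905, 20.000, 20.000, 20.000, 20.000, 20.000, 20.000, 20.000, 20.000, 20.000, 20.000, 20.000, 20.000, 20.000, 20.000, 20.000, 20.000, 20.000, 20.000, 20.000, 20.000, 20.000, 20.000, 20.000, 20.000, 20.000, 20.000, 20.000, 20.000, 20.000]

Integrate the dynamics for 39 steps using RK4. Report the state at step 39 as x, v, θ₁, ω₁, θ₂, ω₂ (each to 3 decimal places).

Answer: x=0.241, v=8.022, θ₁=2.650, ω₁=8.825, θ₂=-0.371, ω₂=-0.635

Derivation:
apply F[0]=-20.000 → step 1: x=-0.002, v=-0.308, θ₁=-0.035, ω₁=0.328, θ₂=0.206, ω₂=0.137
apply F[1]=-20.000 → step 2: x=-0.012, v=-0.717, θ₁=-0.025, ω₁=0.720, θ₂=0.209, ω₂=0.235
apply F[2]=-20.000 → step 3: x=-0.031, v=-1.129, θ₁=-0.006, ω₁=1.122, θ₂=0.215, ω₂=0.322
apply F[3]=-20.000 → step 4: x=-0.058, v=-1.547, θ₁=0.020, ω₁=1.538, θ₂=0.222, ω₂=0.391
apply F[4]=-20.000 → step 5: x=-0.093, v=-1.969, θ₁=0.055, ω₁=1.969, θ₂=0.231, ω₂=0.437
apply F[5]=-20.000 → step 6: x=-0.136, v=-2.392, θ₁=0.099, ω₁=2.414, θ₂=0.240, ω₂=0.460
apply F[6]=-20.000 → step 7: x=-0.188, v=-2.810, θ₁=0.152, ω₁=2.866, θ₂=0.249, ω₂=0.462
apply F[7]=-20.000 → step 8: x=-0.249, v=-3.211, θ₁=0.214, ω₁=3.311, θ₂=0.258, ω₂=0.453
apply F[8]=-20.000 → step 9: x=-0.317, v=-3.581, θ₁=0.284, ω₁=3.732, θ₂=0.267, ω₂=0.450
apply F[9]=-1.905 → step 10: x=-0.388, v=-3.584, θ₁=0.359, ω₁=3.796, θ₂=0.276, ω₂=0.459
apply F[10]=+20.000 → step 11: x=-0.456, v=-3.202, θ₁=0.432, ω₁=3.515, θ₂=0.285, ω₂=0.442
apply F[11]=+20.000 → step 12: x=-0.517, v=-2.848, θ₁=0.500, ω₁=3.290, θ₂=0.294, ω₂=0.402
apply F[12]=+20.000 → step 13: x=-0.570, v=-2.519, θ₁=0.564, ω₁=3.115, θ₂=0.301, ω₂=0.336
apply F[13]=+20.000 → step 14: x=-0.617, v=-2.210, θ₁=0.625, ω₁=2.986, θ₂=0.307, ω₂=0.247
apply F[14]=+20.000 → step 15: x=-0.659, v=-1.917, θ₁=0.684, ω₁=2.895, θ₂=0.311, ω₂=0.134
apply F[15]=+20.000 → step 16: x=-0.694, v=-1.636, θ₁=0.741, ω₁=2.837, θ₂=0.312, ω₂=0.002
apply F[16]=+20.000 → step 17: x=-0.724, v=-1.364, θ₁=0.798, ω₁=2.809, θ₂=0.311, ω₂=-0.147
apply F[17]=+20.000 → step 18: x=-0.749, v=-1.096, θ₁=0.854, ω₁=2.805, θ₂=0.306, ω₂=-0.311
apply F[18]=+20.000 → step 19: x=-0.768, v=-0.832, θ₁=0.910, ω₁=2.823, θ₂=0.298, ω₂=-0.486
apply F[19]=+20.000 → step 20: x=-0.782, v=-0.567, θ₁=0.967, ω₁=2.859, θ₂=0.287, ω₂=-0.671
apply F[20]=+20.000 → step 21: x=-0.791, v=-0.300, θ₁=1.025, ω₁=2.912, θ₂=0.271, ω₂=-0.861
apply F[21]=+20.000 → step 22: x=-0.794, v=-0.028, θ₁=1.083, ω₁=2.979, θ₂=0.252, ω₂=-1.055
apply F[22]=+20.000 → step 23: x=-0.792, v=0.249, θ₁=1.144, ω₁=3.059, θ₂=0.229, ω₂=-1.248
apply F[23]=+20.000 → step 24: x=-0.784, v=0.534, θ₁=1.206, ω₁=3.152, θ₂=0.202, ω₂=-1.438
apply F[24]=+20.000 → step 25: x=-0.770, v=0.829, θ₁=1.270, ω₁=3.256, θ₂=0.172, ω₂=-1.621
apply F[25]=+20.000 → step 26: x=-0.751, v=1.133, θ₁=1.336, ω₁=3.372, θ₂=0.137, ω₂=-1.794
apply F[26]=+20.000 → step 27: x=-0.725, v=1.449, θ₁=1.405, ω₁=3.502, θ₂=0.100, ω₂=-1.953
apply F[27]=+20.000 → step 28: x=-0.693, v=1.779, θ₁=1.476, ω₁=3.646, θ₂=0.059, ω₂=-2.093
apply F[28]=+20.000 → step 29: x=-0.654, v=2.123, θ₁=1.551, ω₁=3.808, θ₂=0.016, ω₂=-2.210
apply F[29]=+20.000 → step 30: x=-0.608, v=2.485, θ₁=1.629, ω₁=3.992, θ₂=-0.029, ω₂=-2.300
apply F[30]=+20.000 → step 31: x=-0.554, v=2.867, θ₁=1.711, ω₁=4.204, θ₂=-0.075, ω₂=-2.355
apply F[31]=+20.000 → step 32: x=-0.493, v=3.275, θ₁=1.797, ω₁=4.453, θ₂=-0.123, ω₂=-2.369
apply F[32]=+20.000 → step 33: x=-0.423, v=3.716, θ₁=1.889, ω₁=4.749, θ₂=-0.170, ω₂=-2.332
apply F[33]=+20.000 → step 34: x=-0.344, v=4.200, θ₁=1.988, ω₁=5.109, θ₂=-0.216, ω₂=-2.232
apply F[34]=+20.000 → step 35: x=-0.255, v=4.743, θ₁=2.094, ω₁=5.554, θ₂=-0.259, ω₂=-2.057
apply F[35]=+20.000 → step 36: x=-0.154, v=5.367, θ₁=2.211, ω₁=6.112, θ₂=-0.297, ω₂=-1.796
apply F[36]=+20.000 → step 37: x=-0.039, v=6.100, θ₁=2.340, ω₁=6.822, θ₂=-0.330, ω₂=-1.443
apply F[37]=+20.000 → step 38: x=0.091, v=6.979, θ₁=2.485, ω₁=7.723, θ₂=-0.355, ω₂=-1.021
apply F[38]=+20.000 → step 39: x=0.241, v=8.022, θ₁=2.650, ω₁=8.825, θ₂=-0.371, ω₂=-0.635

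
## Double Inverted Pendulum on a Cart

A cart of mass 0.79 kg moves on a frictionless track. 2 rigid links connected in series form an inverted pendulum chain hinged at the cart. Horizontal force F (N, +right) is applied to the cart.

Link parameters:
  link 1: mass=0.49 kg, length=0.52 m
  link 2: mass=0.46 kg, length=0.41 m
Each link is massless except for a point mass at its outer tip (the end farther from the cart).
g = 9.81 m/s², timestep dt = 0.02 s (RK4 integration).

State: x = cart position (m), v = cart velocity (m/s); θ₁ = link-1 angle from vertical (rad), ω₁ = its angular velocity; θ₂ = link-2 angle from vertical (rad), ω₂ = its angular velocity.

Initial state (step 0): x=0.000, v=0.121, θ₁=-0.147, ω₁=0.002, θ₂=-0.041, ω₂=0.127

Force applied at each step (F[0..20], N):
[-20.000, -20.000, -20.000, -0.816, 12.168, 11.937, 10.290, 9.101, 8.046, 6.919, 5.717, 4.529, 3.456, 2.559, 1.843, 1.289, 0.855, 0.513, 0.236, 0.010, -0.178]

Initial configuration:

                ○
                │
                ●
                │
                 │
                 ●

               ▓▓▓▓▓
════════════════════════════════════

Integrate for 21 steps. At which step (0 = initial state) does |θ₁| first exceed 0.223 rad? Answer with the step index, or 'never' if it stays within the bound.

apply F[0]=-20.000 → step 1: x=-0.002, v=-0.341, θ₁=-0.139, ω₁=0.779, θ₂=-0.037, ω₂=0.254
apply F[1]=-20.000 → step 2: x=-0.014, v=-0.811, θ₁=-0.116, ω₁=1.586, θ₂=-0.031, ω₂=0.360
apply F[2]=-20.000 → step 3: x=-0.035, v=-1.294, θ₁=-0.075, ω₁=2.449, θ₂=-0.023, ω₂=0.426
apply F[3]=-0.816 → step 4: x=-0.061, v=-1.306, θ₁=-0.027, ω₁=2.446, θ₂=-0.014, ω₂=0.446
apply F[4]=+12.168 → step 5: x=-0.084, v=-0.998, θ₁=0.016, ω₁=1.853, θ₂=-0.005, ω₂=0.442
apply F[5]=+11.937 → step 6: x=-0.101, v=-0.703, θ₁=0.048, ω₁=1.309, θ₂=0.003, ω₂=0.413
apply F[6]=+10.290 → step 7: x=-0.112, v=-0.456, θ₁=0.070, ω₁=0.877, θ₂=0.011, ω₂=0.364
apply F[7]=+9.101 → step 8: x=-0.119, v=-0.245, θ₁=0.084, ω₁=0.524, θ₂=0.018, ω₂=0.303
apply F[8]=+8.046 → step 9: x=-0.122, v=-0.063, θ₁=0.091, ω₁=0.235, θ₂=0.023, ω₂=0.236
apply F[9]=+6.919 → step 10: x=-0.122, v=0.089, θ₁=0.094, ω₁=0.004, θ₂=0.027, ω₂=0.170
apply F[10]=+5.717 → step 11: x=-0.119, v=0.210, θ₁=0.092, ω₁=-0.170, θ₂=0.030, ω₂=0.107
apply F[11]=+4.529 → step 12: x=-0.114, v=0.303, θ₁=0.087, ω₁=-0.292, θ₂=0.031, ω₂=0.051
apply F[12]=+3.456 → step 13: x=-0.107, v=0.370, θ₁=0.081, ω₁=-0.370, θ₂=0.032, ω₂=0.001
apply F[13]=+2.559 → step 14: x=-0.099, v=0.417, θ₁=0.073, ω₁=-0.414, θ₂=0.032, ω₂=-0.041
apply F[14]=+1.843 → step 15: x=-0.091, v=0.447, θ₁=0.065, ω₁=-0.434, θ₂=0.030, ω₂=-0.076
apply F[15]=+1.289 → step 16: x=-0.082, v=0.466, θ₁=0.056, ω₁=-0.436, θ₂=0.029, ω₂=-0.104
apply F[16]=+0.855 → step 17: x=-0.072, v=0.476, θ₁=0.047, ω₁=-0.426, θ₂=0.026, ω₂=-0.126
apply F[17]=+0.513 → step 18: x=-0.063, v=0.479, θ₁=0.039, ω₁=-0.409, θ₂=0.024, ω₂=-0.143
apply F[18]=+0.236 → step 19: x=-0.053, v=0.476, θ₁=0.031, ω₁=-0.388, θ₂=0.021, ω₂=-0.155
apply F[19]=+0.010 → step 20: x=-0.044, v=0.470, θ₁=0.023, ω₁=-0.363, θ₂=0.017, ω₂=-0.162
apply F[20]=-0.178 → step 21: x=-0.034, v=0.461, θ₁=0.016, ω₁=-0.336, θ₂=0.014, ω₂=-0.166
max |θ₁| = 0.147 ≤ 0.223 over all 22 states.

Answer: never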